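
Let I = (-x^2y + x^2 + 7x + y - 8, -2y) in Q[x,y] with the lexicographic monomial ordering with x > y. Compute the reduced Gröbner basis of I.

G = {x^2 + 7x - 8, y}

f_1 = -x^2y + x^2 + 7x + y - 8, LT = x^2y.
f_2 = -2y, LT = y.

S(f_1,f_2): lcm = x^2y. S = -x^2 - 7x - y + 8.
  leading term x^2: no divisor's leading term divides it; move -x^2 to the remainder.
  leading term x: no divisor's leading term divides it; move -7x to the remainder.
  leading term y: subtract (1/2)·f_2 from -y + 8 → 8
  leading term 1: no divisor's leading term divides it; move 8 to the remainder.
  remainder -x^2 - 7x + 8 ≠ 0; add g_3 = -x^2 - 7x + 8 to the basis.

The other S-polynomials (S(f_1,g_3), S(f_2,g_3)) all reduce to 0 modulo the current basis, so we have a Gröbner basis.
Inter-reduce: drop elements whose leading term is divisible by another's, tail-reduce, and make monic.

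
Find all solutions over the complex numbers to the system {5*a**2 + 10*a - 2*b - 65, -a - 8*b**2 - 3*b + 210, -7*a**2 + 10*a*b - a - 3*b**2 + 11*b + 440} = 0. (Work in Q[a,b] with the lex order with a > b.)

Compute a lex Gröbner basis by Buchberger's algorithm.
f_1 = 5*a**2 + 10*a - 2*b - 65, LT = a**2.
f_2 = -a - 8*b**2 - 3*b + 210, LT = a.
f_3 = -7*a**2 + 10*a*b - a - 3*b**2 + 11*b + 440, LT = a**2.

S(f_1,f_2): lcm = a**2. S = -8*a*b**2 - 3*a*b + 212*a - 2/5*b - 13.
  leading term a*b**2: subtract (8*b**2)·f_2 from -8*a*b**2 - 3*a*b + 212*a - 2/5*b - 13 → -3*a*b + 212*a + 64*b**4 + 24*b**3 - 1680*b**2 - 2/5*b - 13
  leading term a*b: subtract (3*b)·f_2 from -3*a*b + 212*a + 64*b**4 + 24*b**3 - 1680*b**2 - 2/5*b - 13 → 212*a + 64*b**4 + 48*b**3 - 1671*b**2 - 3152/5*b - 13
  leading term a: subtract (-212)·f_2 from 212*a + 64*b**4 + 48*b**3 - 1671*b**2 - 3152/5*b - 13 → 64*b**4 + 48*b**3 - 3367*b**2 - 6332/5*b + 44507
  leading term b**4: no divisor's leading term divides it; move 64*b**4 to the remainder.
  leading term b**3: no divisor's leading term divides it; move 48*b**3 to the remainder.
  leading term b**2: no divisor's leading term divides it; move -3367*b**2 to the remainder.
  leading term b: no divisor's leading term divides it; move -6332/5*b to the remainder.
  leading term 1: no divisor's leading term divides it; move 44507 to the remainder.
  remainder 64*b**4 + 48*b**3 - 3367*b**2 - 6332/5*b + 44507 ≠ 0; add h_4 = 64*b**4 + 48*b**3 - 3367*b**2 - 6332/5*b + 44507 to the basis.

S(f_1,f_3): lcm = a**2. S = 10/7*a*b + 13/7*a - 3/7*b**2 + 41/35*b + 349/7.
  leading term a*b: subtract (-10/7*b)·f_2 from 10/7*a*b + 13/7*a - 3/7*b**2 + 41/35*b + 349/7 → 13/7*a - 80/7*b**3 - 33/7*b**2 + 10541/35*b + 349/7
  leading term a: subtract (-13/7)·f_2 from 13/7*a - 80/7*b**3 - 33/7*b**2 + 10541/35*b + 349/7 → -80/7*b**3 - 137/7*b**2 + 1478/5*b + 3079/7
  leading term b**3: no divisor's leading term divides it; move -80/7*b**3 to the remainder.
  leading term b**2: no divisor's leading term divides it; move -137/7*b**2 to the remainder.
  leading term b: no divisor's leading term divides it; move 1478/5*b to the remainder.
  leading term 1: no divisor's leading term divides it; move 3079/7 to the remainder.
  remainder -80/7*b**3 - 137/7*b**2 + 1478/5*b + 3079/7 ≠ 0; add h_5 = -80/7*b**3 - 137/7*b**2 + 1478/5*b + 3079/7 to the basis.

S(h_4,h_5): lcm = b**4. S = -77/80*b**3 - 42791/1600*b**2 + 187/10*b + 44507/64.
  leading term b**3: subtract (539/6400)·h_5 from -77/80*b**3 - 42791/1600*b**2 + 187/10*b + 44507/64 → -32123/1280*b**2 - 99121/16000*b + 4213617/6400
  leading term b**2: no divisor's leading term divides it; move -32123/1280*b**2 to the remainder.
  leading term b: no divisor's leading term divides it; move -99121/16000*b to the remainder.
  leading term 1: no divisor's leading term divides it; move 4213617/6400 to the remainder.
  remainder -32123/1280*b**2 - 99121/16000*b + 4213617/6400 ≠ 0; add h_6 = -32123/1280*b**2 - 99121/16000*b + 4213617/6400 to the basis.

S(h_4,h_6): lcm = b**4. S = 1616257/3212300*b**3 - 271119217/10279360*b**2 - 1583/80*b + 44507/64.
  leading term b**3: subtract (-1616257/36712000)·h_5 from 1616257/3212300*b**3 - 271119217/10279360*b**2 - 1583/80*b + 44507/64 → -3499703817/128492000*b**2 - 621682827/91780000*b + 45922187607/64246000
  leading term b**2: subtract (27997630536/25797178225)·h_6 from -3499703817/128492000*b**2 - 621682827/91780000*b + 45922187607/64246000 → -5172826720521/103188712900000*b + 5172826720521/20637742580000
  leading term b: no divisor's leading term divides it; move -5172826720521/103188712900000*b to the remainder.
  leading term 1: no divisor's leading term divides it; move 5172826720521/20637742580000 to the remainder.
  remainder -5172826720521/103188712900000*b + 5172826720521/20637742580000 ≠ 0; add h_7 = -5172826720521/103188712900000*b + 5172826720521/20637742580000 to the basis.

The other S-polynomials (S(f_2,f_3), S(f_1,h_4), S(f_2,h_4), S(f_3,h_4), S(f_1,h_5), S(f_2,h_5), S(f_3,h_5), S(f_1,h_6), S(f_2,h_6), S(f_3,h_6), S(h_5,h_6), S(f_1,h_7), S(f_2,h_7), S(f_3,h_7), S(h_4,h_7), S(h_5,h_7), S(h_6,h_7)) all reduce to 0 modulo the current basis, so we have a Gröbner basis.
Inter-reduce: drop elements whose leading term is divisible by another's, tail-reduce, and make monic.
Reduced Gröbner basis: {a + 5, b - 5}.

A lex Gröbner basis eliminates variables successively. Here b - 5 depends only on b, with roots {5}; lifting each root through the earlier basis elements recovers the full solutions.
  b = 5: the earlier basis element becomes a + 5 = 0, giving a = -5 — point (-5, 5).
Substituting each solution back into the original system confirms all equations vanish.

{(-5, 5)}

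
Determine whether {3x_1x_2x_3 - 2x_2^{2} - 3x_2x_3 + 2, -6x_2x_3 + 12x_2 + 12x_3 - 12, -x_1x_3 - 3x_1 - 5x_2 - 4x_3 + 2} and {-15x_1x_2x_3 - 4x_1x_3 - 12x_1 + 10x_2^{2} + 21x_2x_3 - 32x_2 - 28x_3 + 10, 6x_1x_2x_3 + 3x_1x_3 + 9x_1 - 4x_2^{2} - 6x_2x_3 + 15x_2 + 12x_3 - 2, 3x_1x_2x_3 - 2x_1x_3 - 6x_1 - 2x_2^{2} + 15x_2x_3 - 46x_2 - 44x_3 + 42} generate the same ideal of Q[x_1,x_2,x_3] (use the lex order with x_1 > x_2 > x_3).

Yes, the ideals are equal.

Equality of ideals is decidable: compute both reduced Gröbner bases (unique for the ordering) and check whether they agree.
Buchberger on the first generating set:
f_1 = 3x_1x_2x_3 - 2x_2^{2} - 3x_2x_3 + 2, LT = x_1x_2x_3.
f_2 = -6x_2x_3 + 12x_2 + 12x_3 - 12, LT = x_2x_3.
f_3 = -x_1x_3 - 3x_1 - 5x_2 - 4x_3 + 2, LT = x_1x_3.

S(f_1,f_2): lcm = x_1x_2x_3. S = 2x_1x_2 + 2x_1x_3 - 2x_1 - \tfrac{2}{3}x_2^{2} - x_2x_3 + \tfrac{2}{3}.
  reduce S modulo (f_1, f_2, f_3):
  remainder 2x_1x_2 - 8x_1 - \tfrac{2}{3}x_2^{2} - 12x_2 - 10x_3 + \tfrac{20}{3} ≠ 0; add g_4 = 2x_1x_2 - 8x_1 - \tfrac{2}{3}x_2^{2} - 12x_2 - 10x_3 + \tfrac{20}{3} to the basis.

S(f_1,f_3): lcm = x_1x_2x_3. S = -3x_1x_2 - \tfrac{17}{3}x_2^{2} - 5x_2x_3 + 2x_2 + \tfrac{2}{3}.
  reduce S modulo (f_1, f_2, f_3, g_4):
  remainder -12x_1 - \tfrac{20}{3}x_2^{2} - 26x_2 - 25x_3 + \tfrac{62}{3} ≠ 0; add g_5 = -12x_1 - \tfrac{20}{3}x_2^{2} - 26x_2 - 25x_3 + \tfrac{62}{3} to the basis.

S(f_1,g_4): lcm = x_1x_2x_3. S = 4x_1x_3 + \tfrac{1}{3}x_2^{2}x_3 - \tfrac{2}{3}x_2^{2} + 5x_2x_3 + 5x_3^{2} - \tfrac{10}{3}x_3 + \tfrac{2}{3}.
  reduce S modulo (f_1, f_2, f_3, g_4, g_5):
  remainder \tfrac{20}{3}x_2^{2} + \tfrac{50}{3}x_2 + 5x_3^{2} + 17x_3 - \tfrac{70}{3} ≠ 0; add g_6 = \tfrac{20}{3}x_2^{2} + \tfrac{50}{3}x_2 + 5x_3^{2} + 17x_3 - \tfrac{70}{3} to the basis.

S(f_1,g_6): lcm = x_1x_2^{2}x_3. S = -\tfrac{5}{2}x_1x_2x_3 - \tfrac{3}{4}x_1x_3^{3} - \tfrac{51}{20}x_1x_3^{2} + \tfrac{7}{2}x_1x_3 - \tfrac{2}{3}x_2^{3} - x_2^{2}x_3 + \tfrac{2}{3}x_2.
  reduce S modulo (f_1, f_2, f_3, g_4, g_5, g_6):
  remainder 8x_2 + 3x_3^{3} + \tfrac{21}{5}x_3^{2} + \tfrac{8}{5}x_3 - 8 ≠ 0; add g_7 = 8x_2 + 3x_3^{3} + \tfrac{21}{5}x_3^{2} + \tfrac{8}{5}x_3 - 8 to the basis.

S(f_1,g_7): lcm = x_1x_2x_3. S = -\tfrac{3}{8}x_1x_3^{4} - \tfrac{21}{40}x_1x_3^{3} - \tfrac{1}{5}x_1x_3^{2} + x_1x_3 - \tfrac{2}{3}x_2^{2} - x_2x_3 + \tfrac{2}{3}.
  reduce S modulo (f_1, f_2, f_3, g_4, g_5, g_6, g_7):
  remainder \tfrac{3}{2}x_3^{4} - \tfrac{9}{10}x_3^{3} - \tfrac{17}{5}x_3^{2} + \tfrac{12}{5}x_3 ≠ 0; add g_8 = \tfrac{3}{2}x_3^{4} - \tfrac{9}{10}x_3^{3} - \tfrac{17}{5}x_3^{2} + \tfrac{12}{5}x_3 to the basis.

The other S-polynomials (S(f_2,f_3), S(f_2,g_4), S(f_3,g_4), S(f_1,g_5), S(f_2,g_5), S(f_3,g_5), S(g_4,g_5), S(f_2,g_6), S(f_3,g_6), S(g_4,g_6), S(g_5,g_6), S(f_2,g_7), S(f_3,g_7), S(g_4,g_7), S(g_5,g_7), S(g_6,g_7), S(f_1,g_8), S(f_2,g_8), S(f_3,g_8), S(g_4,g_8), S(g_5,g_8), S(g_6,g_8), S(g_7,g_8)) all reduce to 0 modulo the current basis, so we have a Gröbner basis.
Inter-reduce: drop elements whose leading term is divisible by another's, tail-reduce, and make monic.
Reduced Gröbner basis: {x_1 - \tfrac{7}{24}x_3^{3} - \tfrac{33}{40}x_3^{2} + \tfrac{23}{45}x_3 + 1, x_2 + \tfrac{3}{8}x_3^{3} + \tfrac{21}{40}x_3^{2} + \tfrac{1}{5}x_3 - 1, x_3^{4} - \tfrac{3}{5}x_3^{3} - \tfrac{34}{15}x_3^{2} + \tfrac{8}{5}x_3}.

Buchberger on the second generating set:
h_1 = -15x_1x_2x_3 - 4x_1x_3 - 12x_1 + 10x_2^{2} + 21x_2x_3 - 32x_2 - 28x_3 + 10, LT = x_1x_2x_3.
h_2 = 6x_1x_2x_3 + 3x_1x_3 + 9x_1 - 4x_2^{2} - 6x_2x_3 + 15x_2 + 12x_3 - 2, LT = x_1x_2x_3.
h_3 = 3x_1x_2x_3 - 2x_1x_3 - 6x_1 - 2x_2^{2} + 15x_2x_3 - 46x_2 - 44x_3 + 42, LT = x_1x_2x_3.

S(h_1,h_2): lcm = x_1x_2x_3. S = -\tfrac{7}{30}x_1x_3 - \tfrac{7}{10}x_1 - \tfrac{2}{5}x_2x_3 - \tfrac{11}{30}x_2 - \tfrac{2}{15}x_3 - \tfrac{1}{3}.
  reduce S modulo (h_1, h_2, h_3):
  remainder -\tfrac{7}{30}x_1x_3 - \tfrac{7}{10}x_1 - \tfrac{2}{5}x_2x_3 - \tfrac{11}{30}x_2 - \tfrac{2}{15}x_3 - \tfrac{1}{3} ≠ 0; add k_4 = -\tfrac{7}{30}x_1x_3 - \tfrac{7}{10}x_1 - \tfrac{2}{5}x_2x_3 - \tfrac{11}{30}x_2 - \tfrac{2}{15}x_3 - \tfrac{1}{3} to the basis.

S(h_1,h_3): lcm = x_1x_2x_3. S = \tfrac{14}{15}x_1x_3 + \tfrac{14}{5}x_1 - \tfrac{32}{5}x_2x_3 + \tfrac{262}{15}x_2 + \tfrac{248}{15}x_3 - \tfrac{44}{3}.
  reduce S modulo (h_1, h_2, h_3, k_4):
  remainder -8x_2x_3 + 16x_2 + 16x_3 - 16 ≠ 0; add k_5 = -8x_2x_3 + 16x_2 + 16x_3 - 16 to the basis.

S(h_1,k_4): lcm = x_1x_2x_3. S = -3x_1x_2 + \tfrac{4}{15}x_1x_3 + \tfrac{4}{5}x_1 - \tfrac{12}{7}x_2^{2}x_3 - \tfrac{47}{21}x_2^{2} - \tfrac{69}{35}x_2x_3 + \tfrac{74}{105}x_2 + \tfrac{28}{15}x_3 - \tfrac{2}{3}.
  reduce S modulo (h_1, h_2, h_3, k_4, k_5):
  remainder -3x_1x_2 - \tfrac{17}{3}x_2^{2} - 8x_2 - 10x_3 + \tfrac{32}{3} ≠ 0; add k_6 = -3x_1x_2 - \tfrac{17}{3}x_2^{2} - 8x_2 - 10x_3 + \tfrac{32}{3} to the basis.

S(h_1,k_5): lcm = x_1x_2x_3. S = 2x_1x_2 + \tfrac{34}{15}x_1x_3 - \tfrac{6}{5}x_1 - \tfrac{2}{3}x_2^{2} - \tfrac{7}{5}x_2x_3 + \tfrac{32}{15}x_2 + \tfrac{28}{15}x_3 - \tfrac{2}{3}.
  reduce S modulo (h_1, h_2, h_3, k_4, k_5, k_6):
  remainder -8x_1 - \tfrac{40}{9}x_2^{2} - \tfrac{52}{3}x_2 - \tfrac{50}{3}x_3 + \tfrac{124}{9} ≠ 0; add k_7 = -8x_1 - \tfrac{40}{9}x_2^{2} - \tfrac{52}{3}x_2 - \tfrac{50}{3}x_3 + \tfrac{124}{9} to the basis.

S(h_1,k_6): lcm = x_1x_2x_3. S = \tfrac{4}{15}x_1x_3 + \tfrac{4}{5}x_1 - \tfrac{17}{9}x_2^{2}x_3 - \tfrac{2}{3}x_2^{2} - \tfrac{61}{15}x_2x_3 + \tfrac{32}{15}x_2 - \tfrac{10}{3}x_3^{2} + \tfrac{244}{45}x_3 - \tfrac{2}{3}.
  reduce S modulo (h_1, h_2, h_3, k_4, k_5, k_6, k_7):
  remainder -\tfrac{40}{9}x_2^{2} - \tfrac{100}{9}x_2 - \tfrac{10}{3}x_3^{2} - \tfrac{34}{3}x_3 + \tfrac{140}{9} ≠ 0; add k_8 = -\tfrac{40}{9}x_2^{2} - \tfrac{100}{9}x_2 - \tfrac{10}{3}x_3^{2} - \tfrac{34}{3}x_3 + \tfrac{140}{9} to the basis.

S(h_1,k_8): lcm = x_1x_2^{2}x_3. S = -\tfrac{67}{30}x_1x_2x_3 + \tfrac{4}{5}x_1x_2 - \tfrac{3}{4}x_1x_3^{3} - \tfrac{51}{20}x_1x_3^{2} + \tfrac{7}{2}x_1x_3 - \tfrac{2}{3}x_2^{3} - \tfrac{7}{5}x_2^{2}x_3 + \tfrac{32}{15}x_2^{2} + \tfrac{28}{15}x_2x_3 - \tfrac{2}{3}x_2.
  reduce S modulo (h_1, h_2, h_3, k_4, k_5, k_6, k_7, k_8):
  remainder 8x_2 + 3x_3^{3} + \tfrac{21}{5}x_3^{2} + \tfrac{8}{5}x_3 - 8 ≠ 0; add k_9 = 8x_2 + 3x_3^{3} + \tfrac{21}{5}x_3^{2} + \tfrac{8}{5}x_3 - 8 to the basis.

S(h_1,k_9): lcm = x_1x_2x_3. S = -\tfrac{3}{8}x_1x_3^{4} - \tfrac{21}{40}x_1x_3^{3} - \tfrac{1}{5}x_1x_3^{2} + \tfrac{19}{15}x_1x_3 + \tfrac{4}{5}x_1 - \tfrac{2}{3}x_2^{2} - \tfrac{7}{5}x_2x_3 + \tfrac{32}{15}x_2 + \tfrac{28}{15}x_3 - \tfrac{2}{3}.
  reduce S modulo (h_1, h_2, h_3, k_4, k_5, k_6, k_7, k_8, k_9):
  remainder \tfrac{3}{2}x_3^{4} - \tfrac{9}{10}x_3^{3} - \tfrac{17}{5}x_3^{2} + \tfrac{12}{5}x_3 ≠ 0; add k_10 = \tfrac{3}{2}x_3^{4} - \tfrac{9}{10}x_3^{3} - \tfrac{17}{5}x_3^{2} + \tfrac{12}{5}x_3 to the basis.

The other S-polynomials (S(h_2,h_3), S(h_2,k_4), S(h_3,k_4), S(h_2,k_5), S(h_3,k_5), S(k_4,k_5), S(h_2,k_6), S(h_3,k_6), S(k_4,k_6), S(k_5,k_6), S(h_1,k_7), S(h_2,k_7), S(h_3,k_7), S(k_4,k_7), S(k_5,k_7), S(k_6,k_7), S(h_2,k_8), S(h_3,k_8), S(k_4,k_8), S(k_5,k_8), S(k_6,k_8), S(k_7,k_8), S(h_2,k_9), S(h_3,k_9), S(k_4,k_9), S(k_5,k_9), S(k_6,k_9), S(k_7,k_9), S(k_8,k_9), S(h_1,k_10), S(h_2,k_10), S(h_3,k_10), S(k_4,k_10), S(k_5,k_10), S(k_6,k_10), S(k_7,k_10), S(k_8,k_10), S(k_9,k_10)) all reduce to 0 modulo the current basis, so we have a Gröbner basis.
Inter-reduce: drop elements whose leading term is divisible by another's, tail-reduce, and make monic.
Reduced Gröbner basis: {x_1 - \tfrac{7}{24}x_3^{3} - \tfrac{33}{40}x_3^{2} + \tfrac{23}{45}x_3 + 1, x_2 + \tfrac{3}{8}x_3^{3} + \tfrac{21}{40}x_3^{2} + \tfrac{1}{5}x_3 - 1, x_3^{4} - \tfrac{3}{5}x_3^{3} - \tfrac{34}{15}x_3^{2} + \tfrac{8}{5}x_3}.

The two bases agree; hence the ideals are identical.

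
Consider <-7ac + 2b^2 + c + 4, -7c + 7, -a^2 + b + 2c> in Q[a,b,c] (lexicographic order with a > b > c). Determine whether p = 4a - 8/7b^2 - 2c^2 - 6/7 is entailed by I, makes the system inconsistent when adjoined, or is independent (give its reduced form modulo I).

First compute the reduced Gröbner basis of I by Buchberger's algorithm.
f_1 = -7ac + 2b^2 + c + 4, LT = ac.
f_2 = -7c + 7, LT = c.
f_3 = -a^2 + b + 2c, LT = a^2.

S(f_1,f_2): lcm = ac. S = a - 2/7b^2 - 1/7c - 4/7.
  leading term a: no divisor's leading term divides it; move a to the remainder.
  leading term b^2: no divisor's leading term divides it; move -2/7b^2 to the remainder.
  leading term c: subtract (1/49)·f_2 from -1/7c - 4/7 → -5/7
  leading term 1: no divisor's leading term divides it; move -5/7 to the remainder.
  remainder a - 2/7b^2 - 5/7 ≠ 0; add h_4 = a - 2/7b^2 - 5/7 to the basis.

S(f_1,f_3): lcm = a^2c. S = -2/7ab^2 - 1/7ac - 4/7a + bc + 2c^2.
  leading term ab^2: subtract (-2/7b^2)·h_4 from -2/7ab^2 - 1/7ac - 4/7a + bc + 2c^2 → -1/7ac - 4/7a - 4/49b^4 - 10/49b^2 + bc + 2c^2
  leading term ac: subtract (1/49)·f_1 from -1/7ac - 4/7a - 4/49b^4 - 10/49b^2 + bc + 2c^2 → -4/7a - 4/49b^4 - 12/49b^2 + bc + 2c^2 - 1/49c - 4/49
  leading term a: subtract (-4/7)·h_4 from -4/7a - 4/49b^4 - 12/49b^2 + bc + 2c^2 - 1/49c - 4/49 → -4/49b^4 - 20/49b^2 + bc + 2c^2 - 1/49c - 24/49
  leading term b^4: no divisor's leading term divides it; move -4/49b^4 to the remainder.
  leading term b^2: no divisor's leading term divides it; move -20/49b^2 to the remainder.
  leading term bc: subtract (-1/7b)·f_2 from bc + 2c^2 - 1/49c - 24/49 → b + 2c^2 - 1/49c - 24/49
  leading term b: no divisor's leading term divides it; move b to the remainder.
  leading term c^2: subtract (-2/7c)·f_2 from 2c^2 - 1/49c - 24/49 → 97/49c - 24/49
  leading term c: subtract (-97/343)·f_2 from 97/49c - 24/49 → 73/49
  leading term 1: no divisor's leading term divides it; move 73/49 to the remainder.
  remainder -4/49b^4 - 20/49b^2 + b + 73/49 ≠ 0; add h_5 = -4/49b^4 - 20/49b^2 + b + 73/49 to the basis.

The other S-polynomials (S(f_2,f_3), S(f_1,h_4), S(f_2,h_4), S(f_3,h_4), S(f_1,h_5), S(f_2,h_5), S(f_3,h_5), S(h_4,h_5)) all reduce to 0 modulo the current basis, so we have a Gröbner basis.
Inter-reduce: drop elements whose leading term is divisible by another's, tail-reduce, and make monic.
Reduced Gröbner basis: {a - 2/7b^2 - 5/7, b^4 + 5b^2 - 49/4b - 73/4, c - 1}.
Label its elements g_1 = a - 2/7b^2 - 5/7, g_2 = b^4 + 5b^2 - 49/4b - 73/4, g_3 = c - 1.

Reduce p = 4a - 8/7b^2 - 2c^2 - 6/7 modulo G:
  leading term a: subtract (4)·g_1 from 4a - 8/7b^2 - 2c^2 - 6/7 → -2c^2 + 2
  leading term c^2: subtract (-2c)·g_3 from -2c^2 + 2 → -2c + 2
  leading term c: subtract (-2)·g_3 from -2c + 2 → 0
  normal form = 0.
Since the normal form is 0, p ∈ I.

The remainder on division by a Gröbner basis is unique — it is the normal form.

4a - 8/7b^2 - 2c^2 - 6/7 lies in I (it reduces to 0).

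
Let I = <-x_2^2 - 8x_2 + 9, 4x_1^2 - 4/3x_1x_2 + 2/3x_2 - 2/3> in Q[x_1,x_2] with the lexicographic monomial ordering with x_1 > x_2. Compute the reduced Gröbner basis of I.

G = {x_1^2 - 1/3x_1x_2 + 1/6x_2 - 1/6, x_2^2 + 8x_2 - 9}

f_1 = -x_2^2 - 8x_2 + 9, LT = x_2^2.
f_2 = 4x_1^2 - 4/3x_1x_2 + 2/3x_2 - 2/3, LT = x_1^2.

The S-polynomials (S(f_1,f_2)) all reduce to 0 modulo the current basis, so we have a Gröbner basis.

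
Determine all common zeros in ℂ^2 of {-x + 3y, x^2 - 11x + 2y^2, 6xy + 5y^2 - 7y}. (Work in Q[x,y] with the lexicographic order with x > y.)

Compute a lex Gröbner basis by Buchberger's algorithm.
f_1 = -x + 3y, LT = x.
f_2 = x^2 - 11x + 2y^2, LT = x^2.
f_3 = 6xy + 5y^2 - 7y, LT = xy.

S(f_1,f_2): lcm = x^2. S = -3xy + 11x - 2y^2.
  leading term xy: subtract (3y)·f_1 from -3xy + 11x - 2y^2 → 11x - 11y^2
  leading term x: subtract (-11)·f_1 from 11x - 11y^2 → -11y^2 + 33y
  leading term y^2: no divisor's leading term divides it; move -11y^2 to the remainder.
  leading term y: no divisor's leading term divides it; move 33y to the remainder.
  remainder -11y^2 + 33y ≠ 0; add h_4 = -11y^2 + 33y to the basis.

S(f_1,f_3): lcm = xy. S = -23/6y^2 + 7/6y.
  leading term y^2: subtract (23/66)·h_4 from -23/6y^2 + 7/6y → -31/3y
  leading term y: no divisor's leading term divides it; move -31/3y to the remainder.
  remainder -31/3y ≠ 0; add h_5 = -31/3y to the basis.

The other S-polynomials (S(f_2,f_3), S(f_1,h_4), S(f_2,h_4), S(f_3,h_4), S(f_1,h_5), S(f_2,h_5), S(f_3,h_5), S(h_4,h_5)) all reduce to 0 modulo the current basis, so we have a Gröbner basis.
Inter-reduce: drop elements whose leading term is divisible by another's, tail-reduce, and make monic.
Reduced Gröbner basis: {x, y}.

From the last basis element, y = 0, so y takes values in {0}. Each choice, substituted upward through the basis, yields the corresponding point(s) of the solution set.
  y = 0: the earlier basis element becomes x = 0, giving x = 0 — point (0, 0).
Substituting each solution back into the original system confirms all equations vanish.

{(0, 0)}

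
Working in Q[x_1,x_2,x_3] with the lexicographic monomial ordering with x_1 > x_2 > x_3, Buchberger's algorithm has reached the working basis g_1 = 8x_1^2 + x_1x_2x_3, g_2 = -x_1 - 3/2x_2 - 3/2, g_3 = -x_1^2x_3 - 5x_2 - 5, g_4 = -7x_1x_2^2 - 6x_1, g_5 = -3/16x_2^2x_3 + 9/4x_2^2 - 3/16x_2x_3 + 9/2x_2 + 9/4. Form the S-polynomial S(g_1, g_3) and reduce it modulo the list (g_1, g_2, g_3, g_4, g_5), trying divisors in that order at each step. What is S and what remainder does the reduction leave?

lcm(LM(g_1), LM(g_3)) = x_1^2x_3.
S = (lcm/LT(g_1))·g_1 − (lcm/LT(g_3))·g_3 = 1/8x_1x_2x_3^2 - 5x_2 - 5.
Reduce S modulo (g_1, g_2, g_3, g_4, g_5) in that order:
  leading term x_1x_2x_3^2: subtract (-1/8x_2x_3^2)·g_2 from 1/8x_1x_2x_3^2 - 5x_2 - 5 → -3/16x_2^2x_3^2 - 3/16x_2x_3^2 - 5x_2 - 5
  leading term x_2^2x_3^2: subtract (x_3)·g_5 from -3/16x_2^2x_3^2 - 3/16x_2x_3^2 - 5x_2 - 5 → -9/4x_2^2x_3 - 9/2x_2x_3 - 5x_2 - 9/4x_3 - 5
  leading term x_2^2x_3: subtract (12)·g_5 from -9/4x_2^2x_3 - 9/2x_2x_3 - 5x_2 - 9/4x_3 - 5 → -27x_2^2 - 9/4x_2x_3 - 59x_2 - 9/4x_3 - 32
  leading term x_2^2: no divisor's leading term divides it; move -27x_2^2 to the remainder.
  leading term x_2x_3: no divisor's leading term divides it; move -9/4x_2x_3 to the remainder.
  leading term x_2: no divisor's leading term divides it; move -59x_2 to the remainder.
  leading term x_3: no divisor's leading term divides it; move -9/4x_3 to the remainder.
  leading term 1: no divisor's leading term divides it; move -32 to the remainder.
The remainder -27x_2^2 - 9/4x_2x_3 - 59x_2 - 9/4x_3 - 32 is nonzero, so it would be added as the next basis element.

S(g_1, g_3) = 1/8x_1x_2x_3^2 - 5x_2 - 5; remainder on division = -27x_2^2 - 9/4x_2x_3 - 59x_2 - 9/4x_3 - 32.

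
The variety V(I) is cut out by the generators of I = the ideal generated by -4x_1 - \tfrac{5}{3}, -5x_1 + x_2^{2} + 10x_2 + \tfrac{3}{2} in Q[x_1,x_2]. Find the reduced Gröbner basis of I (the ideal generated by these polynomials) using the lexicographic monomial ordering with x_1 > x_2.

This is the nonlinear analogue of row-reducing a linear system.

f_1 = -4x_1 - \tfrac{5}{3}, LT = x_1.
f_2 = -5x_1 + x_2^{2} + 10x_2 + \tfrac{3}{2}, LT = x_1.

S(f_1,f_2): lcm = x_1. S = \tfrac{1}{5}x_2^{2} + 2x_2 + \tfrac{43}{60}.
  leading term x_2^{2}: no divisor's leading term divides it; move \tfrac{1}{5}x_2^{2} to the remainder.
  leading term x_2: no divisor's leading term divides it; move 2x_2 to the remainder.
  leading term 1: no divisor's leading term divides it; move \tfrac{43}{60} to the remainder.
  remainder \tfrac{1}{5}x_2^{2} + 2x_2 + \tfrac{43}{60} ≠ 0; add g_3 = \tfrac{1}{5}x_2^{2} + 2x_2 + \tfrac{43}{60} to the basis.

The other S-polynomials (S(f_1,g_3), S(f_2,g_3)) all reduce to 0 modulo the current basis, so we have a Gröbner basis.
Inter-reduce: drop elements whose leading term is divisible by another's, tail-reduce, and make monic.

G = {x_1 + \tfrac{5}{12}, x_2^{2} + 10x_2 + \tfrac{43}{12}}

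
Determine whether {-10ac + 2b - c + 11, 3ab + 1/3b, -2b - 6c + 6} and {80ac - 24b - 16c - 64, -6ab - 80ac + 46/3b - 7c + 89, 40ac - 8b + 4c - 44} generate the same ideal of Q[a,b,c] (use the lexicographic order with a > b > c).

No, the ideals differ.

For a fixed monomial order, each ideal has a unique reduced Gröbner basis; comparing bases decides equality.
Buchberger on the first generating set:
f_1 = -10ac + 2b - c + 11, LT = ac.
f_2 = 3ab + 1/3b, LT = ab.
f_3 = -2b - 6c + 6, LT = b.

S(f_1,f_2): lcm = abc. S = -1/5b^2 - 1/90bc - 11/10b.
  leading term b^2: subtract (1/10b)·f_3 from -1/5b^2 - 1/90bc - 11/10b → 53/90bc - 17/10b
  leading term bc: subtract (-53/180c)·f_3 from 53/90bc - 17/10b → -17/10b - 53/30c^2 + 53/30c
  leading term b: subtract (17/20)·f_3 from -17/10b - 53/30c^2 + 53/30c → -53/30c^2 + 103/15c - 51/10
  leading term c^2: no divisor's leading term divides it; move -53/30c^2 to the remainder.
  leading term c: no divisor's leading term divides it; move 103/15c to the remainder.
  leading term 1: no divisor's leading term divides it; move -51/10 to the remainder.
  remainder -53/30c^2 + 103/15c - 51/10 ≠ 0; add g_4 = -53/30c^2 + 103/15c - 51/10 to the basis.

S(f_2,f_3): lcm = ab. S = -3ac + 3a + 1/9b.
  leading term ac: subtract (3/10)·f_1 from -3ac + 3a + 1/9b → 3a - 22/45b + 3/10c - 33/10
  leading term a: no divisor's leading term divides it; move 3a to the remainder.
  leading term b: subtract (11/45)·f_3 from -22/45b + 3/10c - 33/10 → 53/30c - 143/30
  leading term c: no divisor's leading term divides it; move 53/30c to the remainder.
  leading term 1: no divisor's leading term divides it; move -143/30 to the remainder.
  remainder 3a + 53/30c - 143/30 ≠ 0; add g_5 = 3a + 53/30c - 143/30 to the basis.

The other S-polynomials (S(f_1,f_3), S(f_1,g_4), S(f_2,g_4), S(f_3,g_4), S(f_1,g_5), S(f_2,g_5), S(f_3,g_5), S(g_4,g_5)) all reduce to 0 modulo the current basis, so we have a Gröbner basis.
Inter-reduce: drop elements whose leading term is divisible by another's, tail-reduce, and make monic.
Reduced Gröbner basis: {a + 53/90c - 143/90, b + 3c - 3, c^2 - 206/53c + 153/53}.

Buchberger on the second generating set:
h_1 = 80ac - 24b - 16c - 64, LT = ac.
h_2 = -6ab - 80ac + 46/3b - 7c + 89, LT = ab.
h_3 = 40ac - 8b + 4c - 44, LT = ac.

S(h_1,h_2): lcm = abc. S = -40/3ac^2 - 3/10b^2 + 106/45bc - 4/5b - 7/6c^2 + 89/6c.
  leading term ac^2: subtract (-1/6c)·h_1 from -40/3ac^2 - 3/10b^2 + 106/45bc - 4/5b - 7/6c^2 + 89/6c → -3/10b^2 - 74/45bc - 4/5b - 23/6c^2 + 25/6c
  leading term b^2: no divisor's leading term divides it; move -3/10b^2 to the remainder.
  leading term bc: no divisor's leading term divides it; move -74/45bc to the remainder.
  leading term b: no divisor's leading term divides it; move -4/5b to the remainder.
  leading term c^2: no divisor's leading term divides it; move -23/6c^2 to the remainder.
  leading term c: no divisor's leading term divides it; move 25/6c to the remainder.
  remainder -3/10b^2 - 74/45bc - 4/5b - 23/6c^2 + 25/6c ≠ 0; add k_4 = -3/10b^2 - 74/45bc - 4/5b - 23/6c^2 + 25/6c to the basis.

S(h_1,h_3): lcm = ac. S = -1/10b - 3/10c + 3/10.
  leading term b: no divisor's leading term divides it; move -1/10b to the remainder.
  leading term c: no divisor's leading term divides it; move -3/10c to the remainder.
  leading term 1: no divisor's leading term divides it; move 3/10 to the remainder.
  remainder -1/10b - 3/10c + 3/10 ≠ 0; add k_5 = -1/10b - 3/10c + 3/10 to the basis.

S(h_2,h_3): lcm = abc. S = 40/3ac^2 + 1/5b^2 - 239/90bc + 11/10b + 7/6c^2 - 89/6c.
  leading term ac^2: subtract (1/6c)·h_1 from 40/3ac^2 + 1/5b^2 - 239/90bc + 11/10b + 7/6c^2 - 89/6c → 1/5b^2 + 121/90bc + 11/10b + 23/6c^2 - 25/6c
  leading term b^2: subtract (-2/3)·k_4 from 1/5b^2 + 121/90bc + 11/10b + 23/6c^2 - 25/6c → 67/270bc + 17/30b + 23/18c^2 - 25/18c
  leading term bc: subtract (-67/27c)·k_5 from 67/270bc + 17/30b + 23/18c^2 - 25/18c → 17/30b + 8/15c^2 - 29/45c
  leading term b: subtract (-17/3)·k_5 from 17/30b + 8/15c^2 - 29/45c → 8/15c^2 - 211/90c + 17/10
  leading term c^2: no divisor's leading term divides it; move 8/15c^2 to the remainder.
  leading term c: no divisor's leading term divides it; move -211/90c to the remainder.
  leading term 1: no divisor's leading term divides it; move 17/10 to the remainder.
  remainder 8/15c^2 - 211/90c + 17/10 ≠ 0; add k_6 = 8/15c^2 - 211/90c + 17/10 to the basis.

S(h_2,k_5): lcm = ab. S = 31/3ac + 3a - 23/9b + 7/6c - 89/6.
  leading term ac: subtract (31/240)·h_1 from 31/3ac + 3a - 23/9b + 7/6c - 89/6 → 3a + 49/90b + 97/30c - 197/30
  leading term a: no divisor's leading term divides it; move 3a to the remainder.
  leading term b: subtract (-49/9)·k_5 from 49/90b + 97/30c - 197/30 → 8/5c - 74/15
  leading term c: no divisor's leading term divides it; move 8/5c to the remainder.
  leading term 1: no divisor's leading term divides it; move -74/15 to the remainder.
  remainder 3a + 8/5c - 74/15 ≠ 0; add k_7 = 3a + 8/5c - 74/15 to the basis.

The other S-polynomials (S(h_1,k_4), S(h_2,k_4), S(h_3,k_4), S(h_1,k_5), S(h_3,k_5), S(k_4,k_5), S(h_1,k_6), S(h_2,k_6), S(h_3,k_6), S(k_4,k_6), S(k_5,k_6), S(h_1,k_7), S(h_2,k_7), S(h_3,k_7), S(k_4,k_7), S(k_5,k_7), S(k_6,k_7)) all reduce to 0 modulo the current basis, so we have a Gröbner basis.
Inter-reduce: drop elements whose leading term is divisible by another's, tail-reduce, and make monic.
Reduced Gröbner basis: {a + 8/15c - 74/45, b + 3c - 3, c^2 - 211/48c + 51/16}.

These differ, so the ideals are not equal.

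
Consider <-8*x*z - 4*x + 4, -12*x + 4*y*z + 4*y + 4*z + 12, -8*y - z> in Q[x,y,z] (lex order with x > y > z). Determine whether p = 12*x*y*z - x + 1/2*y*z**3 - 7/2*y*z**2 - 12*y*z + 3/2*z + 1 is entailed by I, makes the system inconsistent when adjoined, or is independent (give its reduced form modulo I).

First compute the reduced Gröbner basis of I by Buchberger's algorithm.
f_1 = -8*x*z - 4*x + 4, LT = x*z.
f_2 = -12*x + 4*y*z + 4*y + 4*z + 12, LT = x.
f_3 = -8*y - z, LT = y.

S(f_1,f_2): lcm = x*z. S = 1/2*x + 1/3*y*z**2 + 1/3*y*z + 1/3*z**2 + z - 1/2.
  leading term x: subtract (-1/24)·f_2 from 1/2*x + 1/3*y*z**2 + 1/3*y*z + 1/3*z**2 + z - 1/2 → 1/3*y*z**2 + 1/2*y*z + 1/6*y + 1/3*z**2 + 7/6*z
  leading term y*z**2: subtract (-1/24*z**2)·f_3 from 1/3*y*z**2 + 1/2*y*z + 1/6*y + 1/3*z**2 + 7/6*z → 1/2*y*z + 1/6*y - 1/24*z**3 + 1/3*z**2 + 7/6*z
  leading term y*z: subtract (-1/16*z)·f_3 from 1/2*y*z + 1/6*y - 1/24*z**3 + 1/3*z**2 + 7/6*z → 1/6*y - 1/24*z**3 + 13/48*z**2 + 7/6*z
  leading term y: subtract (-1/48)·f_3 from 1/6*y - 1/24*z**3 + 13/48*z**2 + 7/6*z → -1/24*z**3 + 13/48*z**2 + 55/48*z
  leading term z**3: no divisor's leading term divides it; move -1/24*z**3 to the remainder.
  leading term z**2: no divisor's leading term divides it; move 13/48*z**2 to the remainder.
  leading term z: no divisor's leading term divides it; move 55/48*z to the remainder.
  remainder -1/24*z**3 + 13/48*z**2 + 55/48*z ≠ 0; add h_4 = -1/24*z**3 + 13/48*z**2 + 55/48*z to the basis.

The other S-polynomials (S(f_1,f_3), S(f_2,f_3), S(f_1,h_4), S(f_2,h_4), S(f_3,h_4)) all reduce to 0 modulo the current basis, so we have a Gröbner basis.
Inter-reduce: drop elements whose leading term is divisible by another's, tail-reduce, and make monic.
Reduced Gröbner basis: {x + 1/24*z**2 - 7/24*z - 1, y + 1/8*z, z**3 - 13/2*z**2 - 55/2*z}.
Label its elements g_1 = x + 1/24*z**2 - 7/24*z - 1, g_2 = y + 1/8*z, g_3 = z**3 - 13/2*z**2 - 55/2*z.

Reduce p = 12*x*y*z - x + 1/2*y*z**3 - 7/2*y*z**2 - 12*y*z + 3/2*z + 1 modulo G:
  leading term x*y*z: subtract (12*y*z)·g_1 from 12*x*y*z - x + 1/2*y*z**3 - 7/2*y*z**2 - 12*y*z + 3/2*z + 1 → -x + 3/2*z + 1
  leading term x: subtract (-1)·g_1 from -x + 3/2*z + 1 → 1/24*z**2 + 29/24*z
  leading term z**2: no divisor's leading term divides it; move 1/24*z**2 to the remainder.
  leading term z: no divisor's leading term divides it; move 29/24*z to the remainder.
  normal form = 1/24*z**2 + 29/24*z.
The normal form is nonzero, so p ∉ I. Since p minus its normal form lies in I, I + (p) = I + (r) where r = 1/24*z**2 + 29/24*z; decide whether this ideal is the whole ring.
Run Buchberger on G together with r (pairs among the g_i already reduce to 0 since G is a Gröbner basis):
g_1 = x + 1/24*z**2 - 7/24*z - 1, LT = x.
g_2 = y + 1/8*z, LT = y.
g_3 = z**3 - 13/2*z**2 - 55/2*z, LT = z**3.
r = 1/24*z**2 + 29/24*z, LT = z**2.

S(g_3,r): lcm = z**3. S = -71/2*z**2 - 55/2*z.
  leading term z**2: subtract (-852)·r from -71/2*z**2 - 55/2*z → 1002*z
  leading term z: no divisor's leading term divides it; move 1002*z to the remainder.
  remainder 1002*z ≠ 0; add m_5 = 1002*z to the basis.

The other S-polynomials (S(g_1,g_2), S(g_1,g_3), S(g_1,r), S(g_2,g_3), S(g_2,r), S(g_1,m_5), S(g_2,m_5), S(g_3,m_5), S(r,m_5)) all reduce to 0 modulo the current basis, so we have a Gröbner basis.
Inter-reduce: drop elements whose leading term is divisible by another's, tail-reduce, and make monic.
Reduced Gröbner basis: {x - 1, y, z}.
The reduced Gröbner basis of I + (p) is {x - 1, y, z} ≠ {1}, a proper ideal, so the enlarged system stays consistent: p is independent of I, with normal form 1/24*z**2 + 29/24*z.

The remainder on division by a Gröbner basis is unique — it is the normal form.

12*x*y*z - x + 1/2*y*z**3 - 7/2*y*z**2 - 12*y*z + 3/2*z + 1 is independent of I; its normal form modulo I is 1/24*z**2 + 29/24*z.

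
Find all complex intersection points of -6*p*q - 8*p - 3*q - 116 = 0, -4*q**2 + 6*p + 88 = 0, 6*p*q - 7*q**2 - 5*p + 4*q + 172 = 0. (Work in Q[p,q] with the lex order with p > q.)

{(-4, 4)}

Compute a lex Gröbner basis by Buchberger's algorithm.
f_1 = -6*p*q - 8*p - 3*q - 116, LT = p*q.
f_2 = 6*p - 4*q**2 + 88, LT = p.
f_3 = 6*p*q - 5*p - 7*q**2 + 4*q + 172, LT = p*q.

S(f_1,f_2): lcm = p*q. S = 4/3*p + 2/3*q**3 - 85/6*q + 58/3.
  leading term p: subtract (2/9)·f_2 from 4/3*p + 2/3*q**3 - 85/6*q + 58/3 → 2/3*q**3 + 8/9*q**2 - 85/6*q - 2/9
  leading term q**3: no divisor's leading term divides it; move 2/3*q**3 to the remainder.
  leading term q**2: no divisor's leading term divides it; move 8/9*q**2 to the remainder.
  leading term q: no divisor's leading term divides it; move -85/6*q to the remainder.
  leading term 1: no divisor's leading term divides it; move -2/9 to the remainder.
  remainder 2/3*q**3 + 8/9*q**2 - 85/6*q - 2/9 ≠ 0; add h_4 = 2/3*q**3 + 8/9*q**2 - 85/6*q - 2/9 to the basis.

S(f_1,f_3): lcm = p*q. S = 13/6*p + 7/6*q**2 - 1/6*q - 28/3.
  leading term p: subtract (13/36)·f_2 from 13/6*p + 7/6*q**2 - 1/6*q - 28/3 → 47/18*q**2 - 1/6*q - 370/9
  leading term q**2: no divisor's leading term divides it; move 47/18*q**2 to the remainder.
  leading term q: no divisor's leading term divides it; move -1/6*q to the remainder.
  leading term 1: no divisor's leading term divides it; move -370/9 to the remainder.
  remainder 47/18*q**2 - 1/6*q - 370/9 ≠ 0; add h_5 = 47/18*q**2 - 1/6*q - 370/9 to the basis.

S(f_3,h_4): lcm = p*q**3. S = -13/6*p*q**2 + 85/4*p*q + 1/3*p - 7/6*q**4 + 2/3*q**3 + 86/3*q**2.
  leading term p*q**2: subtract (13/36*q)·f_1 from -13/6*p*q**2 + 85/4*p*q + 1/3*p - 7/6*q**4 + 2/3*q**3 + 86/3*q**2 → 869/36*p*q + 1/3*p - 7/6*q**4 + 2/3*q**3 + 119/4*q**2 + 377/9*q
  leading term p*q: subtract (-869/216)·f_1 from 869/36*p*q + 1/3*p - 7/6*q**4 + 2/3*q**3 + 119/4*q**2 + 377/9*q → -860/27*p - 7/6*q**4 + 2/3*q**3 + 119/4*q**2 + 2147/72*q - 25201/54
  leading term p: subtract (-430/81)·f_2 from -860/27*p - 7/6*q**4 + 2/3*q**3 + 119/4*q**2 + 2147/72*q - 25201/54 → -7/6*q**4 + 2/3*q**3 + 2759/324*q**2 + 2147/72*q + 77/162
  leading term q**4: subtract (-7/4*q)·h_4 from -7/6*q**4 + 2/3*q**3 + 2759/324*q**2 + 2147/72*q + 77/162 → 20/9*q**3 - 10547/648*q**2 + 2119/72*q + 77/162
  leading term q**3: subtract (10/3)·h_4 from 20/9*q**3 - 10547/648*q**2 + 2119/72*q + 77/162 → -12467/648*q**2 + 5519/72*q + 197/162
  leading term q**2: subtract (-12467/1692)·h_5 from -12467/648*q**2 + 5519/72*q + 197/162 → 95714/1269*q - 382856/1269
  leading term q: no divisor's leading term divides it; move 95714/1269*q to the remainder.
  leading term 1: no divisor's leading term divides it; move -382856/1269 to the remainder.
  remainder 95714/1269*q - 382856/1269 ≠ 0; add h_6 = 95714/1269*q - 382856/1269 to the basis.

The other S-polynomials (S(f_2,f_3), S(f_1,h_4), S(f_2,h_4), S(f_1,h_5), S(f_2,h_5), S(f_3,h_5), S(h_4,h_5), S(f_1,h_6), S(f_2,h_6), S(f_3,h_6), S(h_4,h_6), S(h_5,h_6)) all reduce to 0 modulo the current basis, so we have a Gröbner basis.
Inter-reduce: drop elements whose leading term is divisible by another's, tail-reduce, and make monic.
Reduced Gröbner basis: {p + 4, q - 4}.

Elimination: the polynomial q - 4 lies in the elimination ideal for q, so q ∈ {4}. For each such q, the remaining basis elements (now univariate) give the rest of the solution.
  q = 4: the earlier basis element becomes p + 4 = 0, giving p = -4 — point (-4, 4).
Zero-dimensionality of the ideal guarantees finitely many solutions over ℂ.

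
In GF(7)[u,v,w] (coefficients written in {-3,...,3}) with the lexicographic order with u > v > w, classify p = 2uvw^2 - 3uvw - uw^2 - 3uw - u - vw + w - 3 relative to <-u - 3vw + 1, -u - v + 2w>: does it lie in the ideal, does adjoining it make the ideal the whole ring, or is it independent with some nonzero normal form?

2uvw^2 - 3uvw - uw^2 - 3uw - u - vw + w - 3 is independent of I; its normal form modulo I is 3v + 2w - 1.

First compute the reduced Gröbner basis of I by Buchberger's algorithm.
f_1 = -u - 3vw + 1, LT = u.
f_2 = -u - v + 2w, LT = u.

S(f_1,f_2): lcm = u. S = 3vw - v + 2w - 1.
  leading term vw: no divisor's leading term divides it; move 3vw to the remainder.
  leading term v: no divisor's leading term divides it; move -v to the remainder.
  leading term w: no divisor's leading term divides it; move 2w to the remainder.
  leading term 1: no divisor's leading term divides it; move -1 to the remainder.
  remainder 3vw - v + 2w - 1 ≠ 0; add h_3 = 3vw - v + 2w - 1 to the basis.

The other S-polynomials (S(f_1,h_3), S(f_2,h_3)) all reduce to 0 modulo the current basis, so we have a Gröbner basis.
Inter-reduce: drop elements whose leading term is divisible by another's, tail-reduce, and make monic.
Reduced Gröbner basis: {u + v - 2w, vw + 2v + 3w + 2}.
Label its elements g_1 = u + v - 2w, g_2 = vw + 2v + 3w + 2.

Reduce p = 2uvw^2 - 3uvw - uw^2 - 3uw - u - vw + w - 3 modulo G:
  leading term uvw^2: subtract (2vw^2)·g_1 from 2uvw^2 - 3uvw - uw^2 - 3uw - u - vw + w - 3 → -3uvw - uw^2 - 3uw - u - 2v^2w^2 - 3vw^3 - vw + w - 3
  leading term uvw: subtract (-3vw)·g_1 from -3uvw - uw^2 - 3uw - u - 2v^2w^2 - 3vw^3 - vw + w - 3 → -uw^2 - 3uw - u - 2v^2w^2 + 3v^2w - 3vw^3 + vw^2 - vw + w - 3
  leading term uw^2: subtract (-w^2)·g_1 from -uw^2 - 3uw - u - 2v^2w^2 + 3v^2w - 3vw^3 + vw^2 - vw + w - 3 → -3uw - u - 2v^2w^2 + 3v^2w - 3vw^3 + 2vw^2 - vw - 2w^3 + w - 3
  leading term uw: subtract (-3w)·g_1 from -3uw - u - 2v^2w^2 + 3v^2w - 3vw^3 + 2vw^2 - vw - 2w^3 + w - 3 → -u - 2v^2w^2 + 3v^2w - 3vw^3 + 2vw^2 + 2vw - 2w^3 + w^2 + w - 3
  leading term u: subtract (-1)·g_1 from -u - 2v^2w^2 + 3v^2w - 3vw^3 + 2vw^2 + 2vw - 2w^3 + w^2 + w - 3 → -2v^2w^2 + 3v^2w - 3vw^3 + 2vw^2 + 2vw + v - 2w^3 + w^2 - w - 3
  leading term v^2w^2: subtract (-2vw)·g_2 from -2v^2w^2 + 3v^2w - 3vw^3 + 2vw^2 + 2vw + v - 2w^3 + w^2 - w - 3 → -3vw^3 + vw^2 - vw + v - 2w^3 + w^2 - w - 3
  leading term vw^3: subtract (-3w^2)·g_2 from -3vw^3 + vw^2 - vw + v - 2w^3 + w^2 - w - 3 → -vw + v - w - 3
  leading term vw: subtract (-1)·g_2 from -vw + v - w - 3 → 3v + 2w - 1
  leading term v: no divisor's leading term divides it; move 3v to the remainder.
  leading term w: no divisor's leading term divides it; move 2w to the remainder.
  leading term 1: no divisor's leading term divides it; move -1 to the remainder.
  normal form = 3v + 2w - 1.
The normal form is nonzero, so p ∉ I. Since p minus its normal form lies in I, I + (p) = I + (r) where r = 3v + 2w - 1; decide whether this ideal is the whole ring.
Run Buchberger on G together with r (pairs among the g_i already reduce to 0 since G is a Gröbner basis):
g_1 = u + v - 2w, LT = u.
g_2 = vw + 2v + 3w + 2, LT = vw.
r = 3v + 2w - 1, LT = v.

S(g_2,r): lcm = vw. S = 2v - 3w^2 + w + 2.
  leading term v: subtract (3)·r from 2v - 3w^2 + w + 2 → -3w^2 + 2w - 2
  leading term w^2: no divisor's leading term divides it; move -3w^2 to the remainder.
  leading term w: no divisor's leading term divides it; move 2w to the remainder.
  leading term 1: no divisor's leading term divides it; move -2 to the remainder.
  remainder -3w^2 + 2w - 2 ≠ 0; add m_4 = -3w^2 + 2w - 2 to the basis.

The other S-polynomials (S(g_1,g_2), S(g_1,r), S(g_1,m_4), S(g_2,m_4), S(r,m_4)) all reduce to 0 modulo the current basis, so we have a Gröbner basis.
Inter-reduce: drop elements whose leading term is divisible by another's, tail-reduce, and make monic.
Reduced Gröbner basis: {u + 2w - 2, v + 3w + 2, w^2 - 3w + 3}.
The reduced Gröbner basis of I + (p) is {u + 2w - 2, v + 3w + 2, w^2 - 3w + 3} ≠ {1}, a proper ideal, so the enlarged system stays consistent: p is independent of I, with normal form 3v + 2w - 1.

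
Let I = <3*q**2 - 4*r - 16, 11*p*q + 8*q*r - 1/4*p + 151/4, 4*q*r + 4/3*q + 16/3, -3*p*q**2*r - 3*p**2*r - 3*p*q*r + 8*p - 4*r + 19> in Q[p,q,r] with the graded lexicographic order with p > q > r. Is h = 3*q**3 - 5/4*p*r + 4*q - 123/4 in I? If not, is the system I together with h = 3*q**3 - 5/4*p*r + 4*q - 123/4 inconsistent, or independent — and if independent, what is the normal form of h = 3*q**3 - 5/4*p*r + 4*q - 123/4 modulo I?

First compute the reduced Gröbner basis of I by Buchberger's algorithm.
f_1 = 3*q**2 - 4*r - 16, LT = q**2.
f_2 = 11*p*q + 8*q*r - 1/4*p + 151/4, LT = p*q.
f_3 = 4*q*r + 4/3*q + 16/3, LT = q*r.
f_4 = -3*p*q**2*r - 3*p**2*r - 3*p*q*r + 8*p - 4*r + 19, LT = p*q**2*r.

S(f_1,f_2): lcm = p*q**2. S = -8/11*q**2*r + 1/44*p*q - 4/3*p*r - 16/3*p - 151/44*q.
  reduce S modulo (f_1, f_2, f_3, f_4):
  remainder -4/3*p*r - 32/33*r**2 - 30973/5808*p - 4975/1452*q - 128/33*r - 325/5808 ≠ 0; add k_5 = -4/3*p*r - 32/33*r**2 - 30973/5808*p - 4975/1452*q - 128/33*r - 325/5808 to the basis.

S(f_1,f_3): lcm = q**2*r. S = -1/3*q**2 - 4/3*r**2 - 4/3*q - 16/3*r.
  reduce S modulo (f_1, f_2, f_3, f_4, k_5):
  remainder -4/3*r**2 - 4/3*q - 52/9*r - 16/9 ≠ 0; add k_6 = -4/3*r**2 - 4/3*q - 52/9*r - 16/9 to the basis.

S(f_1,f_4): lcm = p*q**2*r. S = -p**2*r - p*q*r - 4/3*p*r**2 - 16/3*p*r + 8/3*p - 4/3*r + 19/3.
  reduce S modulo (f_1, f_2, f_3, f_4, k_5, k_6):
  remainder 30973/7744*p**2 + 1414425583/494748672*p + 193245055/371061504*q + 7574911/6324912*r - 4384540945/4452738048 ≠ 0; add k_7 = 30973/7744*p**2 + 1414425583/494748672*p + 193245055/371061504*q + 7574911/6324912*r - 4384540945/4452738048 to the basis.

S(f_2,f_3): lcm = p*q*r. S = 8/11*q*r**2 - 1/3*p*q - 1/44*p*r - 4/3*p + 151/44*r.
  reduce S modulo (f_1, f_2, f_3, f_4, k_5, k_6, k_7):
  remainder -425923/340736*p + 3567/85184*q + 1189/484*r + 382597/340736 ≠ 0; add k_8 = -425923/340736*p + 3567/85184*q + 1189/484*r + 382597/340736 to the basis.

S(f_4,k_6): lcm = p*q**2*r**2. S = p**2*r**2 - p*q**3 - 13/3*p*q**2*r + p*q*r**2 - 4/3*p*q**2 - 8/3*p*r + 4/3*r**2 - 19/3*r.
  reduce S modulo (f_1, f_2, f_3, f_4, k_5, k_6, k_7, k_8):
  remainder 8332063837/1023625152*q + 10267756835/9212626368*r - 139709392231/9212626368 ≠ 0; add k_9 = 8332063837/1023625152*q + 10267756835/9212626368*r - 139709392231/9212626368 to the basis.

S(f_2,k_7): lcm = p**2*q. S = 8/11*p*q*r - 1/44*p**2 - 1414425583/1978803024*p*q - 193245055/1484102268*q**2 - 30299644/101188791*q*r + 151/44*p + 4384540945/17809227216*q.
  reduce S modulo (f_1, f_2, f_3, f_4, k_5, k_6, k_7, k_8, k_9):
  remainder 871773847333556992/188132310639859329*r + 871773847333556992/188132310639859329 ≠ 0; add k_10 = 871773847333556992/188132310639859329*r + 871773847333556992/188132310639859329 to the basis.

The other S-polynomials (S(f_2,f_4), S(f_3,f_4), S(f_1,k_5), S(f_2,k_5), S(f_3,k_5), S(f_4,k_5), S(f_1,k_6), S(f_2,k_6), S(f_3,k_6), S(k_5,k_6), S(f_1,k_7), S(f_3,k_7), S(f_4,k_7), S(k_5,k_7), S(k_6,k_7), S(f_1,k_8), S(f_2,k_8), S(f_3,k_8), S(f_4,k_8), S(k_5,k_8), S(k_6,k_8), S(k_7,k_8), S(f_1,k_9), S(f_2,k_9), S(f_3,k_9), S(f_4,k_9), S(k_5,k_9), S(k_6,k_9), S(k_7,k_9), S(k_8,k_9), S(f_1,k_10), S(f_2,k_10), S(f_3,k_10), S(f_4,k_10), S(k_5,k_10), S(k_6,k_10), S(k_7,k_10), S(k_8,k_10), S(k_9,k_10)) all reduce to 0 modulo the current basis, so we have a Gröbner basis.
Inter-reduce: drop elements whose leading term is divisible by another's, tail-reduce, and make monic.
Reduced Gröbner basis: {p + 1, q - 2, r + 1}.
Label its elements g_1 = p + 1, g_2 = q - 2, g_3 = r + 1.

Reduce h = 3*q**3 - 5/4*p*r + 4*q - 123/4 modulo G:
  leading term q**3: subtract (3*q**2)·g_2 from 3*q**3 - 5/4*p*r + 4*q - 123/4 → -5/4*p*r + 6*q**2 + 4*q - 123/4
  leading term p*r: subtract (-5/4*r)·g_1 from -5/4*p*r + 6*q**2 + 4*q - 123/4 → 6*q**2 + 4*q + 5/4*r - 123/4
  leading term q**2: subtract (6*q)·g_2 from 6*q**2 + 4*q + 5/4*r - 123/4 → 16*q + 5/4*r - 123/4
  leading term q: subtract (16)·g_2 from 16*q + 5/4*r - 123/4 → 5/4*r + 5/4
  leading term r: subtract (5/4)·g_3 from 5/4*r + 5/4 → 0
  normal form = 0.
Since the normal form is 0, h ∈ I.

3*q**3 - 5/4*p*r + 4*q - 123/4 lies in I (it reduces to 0).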